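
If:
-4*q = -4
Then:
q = 1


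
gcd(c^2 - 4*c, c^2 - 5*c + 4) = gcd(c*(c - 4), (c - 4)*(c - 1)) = c - 4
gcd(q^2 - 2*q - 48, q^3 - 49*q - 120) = q - 8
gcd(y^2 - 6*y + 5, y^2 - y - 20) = y - 5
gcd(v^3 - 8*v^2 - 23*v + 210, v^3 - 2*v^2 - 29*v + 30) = v^2 - v - 30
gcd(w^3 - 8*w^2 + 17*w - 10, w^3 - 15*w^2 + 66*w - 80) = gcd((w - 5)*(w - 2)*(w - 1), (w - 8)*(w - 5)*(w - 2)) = w^2 - 7*w + 10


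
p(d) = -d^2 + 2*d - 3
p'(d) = 2 - 2*d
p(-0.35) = -3.82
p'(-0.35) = 2.70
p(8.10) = -52.41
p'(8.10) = -14.20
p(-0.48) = -4.19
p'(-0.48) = 2.96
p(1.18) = -2.03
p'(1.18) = -0.36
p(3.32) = -7.38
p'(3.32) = -4.64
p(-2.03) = -11.18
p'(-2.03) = 6.06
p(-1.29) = -7.24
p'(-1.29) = 4.58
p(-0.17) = -3.37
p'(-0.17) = 2.34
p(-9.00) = -102.00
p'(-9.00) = 20.00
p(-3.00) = -18.00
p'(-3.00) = 8.00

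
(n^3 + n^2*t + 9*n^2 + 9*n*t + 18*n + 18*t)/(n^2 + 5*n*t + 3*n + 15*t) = (n^2 + n*t + 6*n + 6*t)/(n + 5*t)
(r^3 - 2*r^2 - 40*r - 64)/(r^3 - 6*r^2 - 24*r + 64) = (r + 2)/(r - 2)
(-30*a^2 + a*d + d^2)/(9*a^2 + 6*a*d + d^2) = (-30*a^2 + a*d + d^2)/(9*a^2 + 6*a*d + d^2)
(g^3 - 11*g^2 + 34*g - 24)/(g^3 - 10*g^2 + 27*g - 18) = (g - 4)/(g - 3)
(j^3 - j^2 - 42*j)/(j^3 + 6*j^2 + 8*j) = (j^2 - j - 42)/(j^2 + 6*j + 8)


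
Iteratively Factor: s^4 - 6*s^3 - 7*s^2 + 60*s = (s + 3)*(s^3 - 9*s^2 + 20*s) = (s - 4)*(s + 3)*(s^2 - 5*s) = s*(s - 4)*(s + 3)*(s - 5)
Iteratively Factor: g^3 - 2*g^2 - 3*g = (g - 3)*(g^2 + g) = (g - 3)*(g + 1)*(g)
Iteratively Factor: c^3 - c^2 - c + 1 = (c - 1)*(c^2 - 1) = (c - 1)*(c + 1)*(c - 1)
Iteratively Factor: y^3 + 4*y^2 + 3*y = (y + 3)*(y^2 + y) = y*(y + 3)*(y + 1)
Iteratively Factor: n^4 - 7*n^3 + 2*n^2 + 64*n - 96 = (n - 2)*(n^3 - 5*n^2 - 8*n + 48) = (n - 4)*(n - 2)*(n^2 - n - 12) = (n - 4)*(n - 2)*(n + 3)*(n - 4)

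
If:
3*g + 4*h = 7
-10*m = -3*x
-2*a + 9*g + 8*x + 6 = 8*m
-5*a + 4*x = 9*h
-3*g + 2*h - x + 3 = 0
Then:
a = -691/130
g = 383/117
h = -55/78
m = -321/130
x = -107/13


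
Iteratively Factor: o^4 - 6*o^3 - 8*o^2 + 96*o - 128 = (o - 2)*(o^3 - 4*o^2 - 16*o + 64) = (o - 2)*(o + 4)*(o^2 - 8*o + 16) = (o - 4)*(o - 2)*(o + 4)*(o - 4)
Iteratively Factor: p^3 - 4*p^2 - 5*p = (p - 5)*(p^2 + p) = (p - 5)*(p + 1)*(p)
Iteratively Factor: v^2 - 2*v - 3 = (v + 1)*(v - 3)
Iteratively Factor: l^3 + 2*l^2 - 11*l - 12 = (l + 4)*(l^2 - 2*l - 3) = (l + 1)*(l + 4)*(l - 3)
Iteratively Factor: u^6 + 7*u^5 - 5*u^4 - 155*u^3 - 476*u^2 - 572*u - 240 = (u + 1)*(u^5 + 6*u^4 - 11*u^3 - 144*u^2 - 332*u - 240) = (u + 1)*(u + 3)*(u^4 + 3*u^3 - 20*u^2 - 84*u - 80) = (u + 1)*(u + 3)*(u + 4)*(u^3 - u^2 - 16*u - 20) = (u - 5)*(u + 1)*(u + 3)*(u + 4)*(u^2 + 4*u + 4) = (u - 5)*(u + 1)*(u + 2)*(u + 3)*(u + 4)*(u + 2)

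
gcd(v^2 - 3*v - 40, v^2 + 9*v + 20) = v + 5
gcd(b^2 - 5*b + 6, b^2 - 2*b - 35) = 1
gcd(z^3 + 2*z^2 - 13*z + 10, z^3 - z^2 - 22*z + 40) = z^2 + 3*z - 10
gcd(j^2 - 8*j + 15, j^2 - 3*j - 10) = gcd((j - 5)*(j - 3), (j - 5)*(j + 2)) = j - 5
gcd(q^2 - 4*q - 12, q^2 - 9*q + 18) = q - 6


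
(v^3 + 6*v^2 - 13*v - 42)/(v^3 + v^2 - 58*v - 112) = (v - 3)/(v - 8)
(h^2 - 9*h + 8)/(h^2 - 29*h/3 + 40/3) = 3*(h - 1)/(3*h - 5)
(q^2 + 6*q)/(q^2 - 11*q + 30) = q*(q + 6)/(q^2 - 11*q + 30)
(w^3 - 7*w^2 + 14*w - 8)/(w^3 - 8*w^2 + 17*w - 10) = (w - 4)/(w - 5)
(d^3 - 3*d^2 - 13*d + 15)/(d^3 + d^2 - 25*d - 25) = (d^2 + 2*d - 3)/(d^2 + 6*d + 5)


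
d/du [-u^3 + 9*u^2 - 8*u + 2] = -3*u^2 + 18*u - 8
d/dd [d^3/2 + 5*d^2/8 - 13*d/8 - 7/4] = 3*d^2/2 + 5*d/4 - 13/8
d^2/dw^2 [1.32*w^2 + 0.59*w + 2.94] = 2.64000000000000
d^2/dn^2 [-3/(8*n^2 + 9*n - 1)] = 6*(64*n^2 + 72*n - (16*n + 9)^2 - 8)/(8*n^2 + 9*n - 1)^3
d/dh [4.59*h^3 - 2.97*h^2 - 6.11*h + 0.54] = 13.77*h^2 - 5.94*h - 6.11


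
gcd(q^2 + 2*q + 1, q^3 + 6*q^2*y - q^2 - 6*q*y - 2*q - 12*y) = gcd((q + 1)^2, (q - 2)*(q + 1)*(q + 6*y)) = q + 1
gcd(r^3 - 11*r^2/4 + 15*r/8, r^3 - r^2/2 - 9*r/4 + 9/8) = r - 3/2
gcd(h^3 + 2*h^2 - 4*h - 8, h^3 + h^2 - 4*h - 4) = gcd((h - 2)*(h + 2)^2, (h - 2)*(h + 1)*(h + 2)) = h^2 - 4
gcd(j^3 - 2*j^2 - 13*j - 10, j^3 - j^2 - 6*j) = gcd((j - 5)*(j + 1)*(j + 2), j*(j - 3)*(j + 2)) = j + 2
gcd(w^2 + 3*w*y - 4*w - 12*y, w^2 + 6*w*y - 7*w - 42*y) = 1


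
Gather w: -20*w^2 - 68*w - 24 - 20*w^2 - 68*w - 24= -40*w^2 - 136*w - 48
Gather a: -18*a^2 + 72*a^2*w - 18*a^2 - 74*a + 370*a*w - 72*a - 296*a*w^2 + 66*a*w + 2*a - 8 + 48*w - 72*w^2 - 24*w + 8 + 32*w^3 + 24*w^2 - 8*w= a^2*(72*w - 36) + a*(-296*w^2 + 436*w - 144) + 32*w^3 - 48*w^2 + 16*w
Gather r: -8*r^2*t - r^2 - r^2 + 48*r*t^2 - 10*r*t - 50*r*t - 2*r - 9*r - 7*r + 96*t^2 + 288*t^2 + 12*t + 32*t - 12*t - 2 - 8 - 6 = r^2*(-8*t - 2) + r*(48*t^2 - 60*t - 18) + 384*t^2 + 32*t - 16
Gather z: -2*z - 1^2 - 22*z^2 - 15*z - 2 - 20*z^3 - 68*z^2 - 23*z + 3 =-20*z^3 - 90*z^2 - 40*z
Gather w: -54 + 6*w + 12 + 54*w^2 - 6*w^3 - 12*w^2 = -6*w^3 + 42*w^2 + 6*w - 42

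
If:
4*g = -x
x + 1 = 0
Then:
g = 1/4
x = -1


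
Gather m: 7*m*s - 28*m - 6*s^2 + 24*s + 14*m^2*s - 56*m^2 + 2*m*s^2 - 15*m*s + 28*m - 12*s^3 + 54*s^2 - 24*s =m^2*(14*s - 56) + m*(2*s^2 - 8*s) - 12*s^3 + 48*s^2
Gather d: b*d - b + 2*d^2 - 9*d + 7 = -b + 2*d^2 + d*(b - 9) + 7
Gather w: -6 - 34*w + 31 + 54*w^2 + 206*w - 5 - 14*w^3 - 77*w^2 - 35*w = -14*w^3 - 23*w^2 + 137*w + 20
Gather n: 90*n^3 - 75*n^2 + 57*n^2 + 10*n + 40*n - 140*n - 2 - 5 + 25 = 90*n^3 - 18*n^2 - 90*n + 18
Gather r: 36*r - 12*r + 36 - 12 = 24*r + 24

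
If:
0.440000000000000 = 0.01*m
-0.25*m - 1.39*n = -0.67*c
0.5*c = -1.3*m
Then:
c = -114.40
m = 44.00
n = -63.06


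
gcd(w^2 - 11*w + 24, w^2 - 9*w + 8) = w - 8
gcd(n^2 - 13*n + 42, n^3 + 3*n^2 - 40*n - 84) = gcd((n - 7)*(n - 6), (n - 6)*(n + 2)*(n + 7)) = n - 6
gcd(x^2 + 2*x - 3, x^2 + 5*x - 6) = x - 1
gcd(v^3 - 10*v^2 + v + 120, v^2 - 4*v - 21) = v + 3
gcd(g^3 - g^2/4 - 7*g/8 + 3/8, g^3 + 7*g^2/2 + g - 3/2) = g^2 + g/2 - 1/2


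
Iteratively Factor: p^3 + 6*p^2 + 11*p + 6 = (p + 3)*(p^2 + 3*p + 2) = (p + 2)*(p + 3)*(p + 1)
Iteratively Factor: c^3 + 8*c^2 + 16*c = (c)*(c^2 + 8*c + 16) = c*(c + 4)*(c + 4)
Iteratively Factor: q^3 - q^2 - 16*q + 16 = (q + 4)*(q^2 - 5*q + 4) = (q - 1)*(q + 4)*(q - 4)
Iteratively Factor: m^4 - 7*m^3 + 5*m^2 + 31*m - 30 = (m + 2)*(m^3 - 9*m^2 + 23*m - 15) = (m - 5)*(m + 2)*(m^2 - 4*m + 3) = (m - 5)*(m - 3)*(m + 2)*(m - 1)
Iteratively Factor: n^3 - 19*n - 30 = (n - 5)*(n^2 + 5*n + 6) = (n - 5)*(n + 2)*(n + 3)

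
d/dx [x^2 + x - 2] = 2*x + 1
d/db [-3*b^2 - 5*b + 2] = -6*b - 5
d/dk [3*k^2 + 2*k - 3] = 6*k + 2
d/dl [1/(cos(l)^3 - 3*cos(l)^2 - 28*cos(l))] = (3*sin(l) - 28*sin(l)/cos(l)^2 - 6*tan(l))/(sin(l)^2 + 3*cos(l) + 27)^2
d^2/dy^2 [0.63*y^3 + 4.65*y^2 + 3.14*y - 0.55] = 3.78*y + 9.3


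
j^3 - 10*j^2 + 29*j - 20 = (j - 5)*(j - 4)*(j - 1)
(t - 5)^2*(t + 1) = t^3 - 9*t^2 + 15*t + 25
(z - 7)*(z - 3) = z^2 - 10*z + 21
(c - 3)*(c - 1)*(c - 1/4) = c^3 - 17*c^2/4 + 4*c - 3/4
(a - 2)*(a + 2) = a^2 - 4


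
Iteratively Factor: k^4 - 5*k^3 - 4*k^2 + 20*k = (k - 5)*(k^3 - 4*k) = k*(k - 5)*(k^2 - 4) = k*(k - 5)*(k + 2)*(k - 2)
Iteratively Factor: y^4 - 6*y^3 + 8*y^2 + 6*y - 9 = (y - 3)*(y^3 - 3*y^2 - y + 3) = (y - 3)*(y - 1)*(y^2 - 2*y - 3) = (y - 3)^2*(y - 1)*(y + 1)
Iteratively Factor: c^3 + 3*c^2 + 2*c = (c)*(c^2 + 3*c + 2) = c*(c + 2)*(c + 1)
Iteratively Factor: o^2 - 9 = (o - 3)*(o + 3)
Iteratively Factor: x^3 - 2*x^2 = (x)*(x^2 - 2*x) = x*(x - 2)*(x)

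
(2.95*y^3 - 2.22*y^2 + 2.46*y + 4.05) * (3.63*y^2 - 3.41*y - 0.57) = 10.7085*y^5 - 18.1181*y^4 + 14.8185*y^3 + 7.5783*y^2 - 15.2127*y - 2.3085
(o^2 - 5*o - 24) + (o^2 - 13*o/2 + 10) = 2*o^2 - 23*o/2 - 14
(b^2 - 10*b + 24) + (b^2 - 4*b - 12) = 2*b^2 - 14*b + 12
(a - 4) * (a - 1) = a^2 - 5*a + 4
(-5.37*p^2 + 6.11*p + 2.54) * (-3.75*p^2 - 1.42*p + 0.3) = 20.1375*p^4 - 15.2871*p^3 - 19.8122*p^2 - 1.7738*p + 0.762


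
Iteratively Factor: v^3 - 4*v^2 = (v - 4)*(v^2) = v*(v - 4)*(v)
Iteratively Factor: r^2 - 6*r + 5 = (r - 1)*(r - 5)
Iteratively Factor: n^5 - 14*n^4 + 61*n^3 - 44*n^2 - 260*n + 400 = (n - 2)*(n^4 - 12*n^3 + 37*n^2 + 30*n - 200) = (n - 2)*(n + 2)*(n^3 - 14*n^2 + 65*n - 100) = (n - 5)*(n - 2)*(n + 2)*(n^2 - 9*n + 20) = (n - 5)*(n - 4)*(n - 2)*(n + 2)*(n - 5)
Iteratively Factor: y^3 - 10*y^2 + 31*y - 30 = (y - 5)*(y^2 - 5*y + 6) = (y - 5)*(y - 3)*(y - 2)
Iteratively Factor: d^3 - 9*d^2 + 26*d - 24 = (d - 4)*(d^2 - 5*d + 6) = (d - 4)*(d - 2)*(d - 3)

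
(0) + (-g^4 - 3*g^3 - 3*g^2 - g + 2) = -g^4 - 3*g^3 - 3*g^2 - g + 2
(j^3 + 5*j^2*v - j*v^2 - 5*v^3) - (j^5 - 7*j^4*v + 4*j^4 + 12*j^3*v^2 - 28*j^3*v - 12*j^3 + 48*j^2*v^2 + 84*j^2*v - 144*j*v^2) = -j^5 + 7*j^4*v - 4*j^4 - 12*j^3*v^2 + 28*j^3*v + 13*j^3 - 48*j^2*v^2 - 79*j^2*v + 143*j*v^2 - 5*v^3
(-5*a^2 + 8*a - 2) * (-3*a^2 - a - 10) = 15*a^4 - 19*a^3 + 48*a^2 - 78*a + 20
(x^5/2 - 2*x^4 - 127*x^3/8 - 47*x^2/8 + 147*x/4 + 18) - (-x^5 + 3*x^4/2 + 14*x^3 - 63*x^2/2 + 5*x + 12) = 3*x^5/2 - 7*x^4/2 - 239*x^3/8 + 205*x^2/8 + 127*x/4 + 6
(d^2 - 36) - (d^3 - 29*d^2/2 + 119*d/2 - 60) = -d^3 + 31*d^2/2 - 119*d/2 + 24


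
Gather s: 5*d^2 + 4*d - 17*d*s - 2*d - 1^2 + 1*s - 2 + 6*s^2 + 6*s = 5*d^2 + 2*d + 6*s^2 + s*(7 - 17*d) - 3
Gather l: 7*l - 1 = 7*l - 1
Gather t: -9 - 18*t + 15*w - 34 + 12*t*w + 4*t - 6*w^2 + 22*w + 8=t*(12*w - 14) - 6*w^2 + 37*w - 35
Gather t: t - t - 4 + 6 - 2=0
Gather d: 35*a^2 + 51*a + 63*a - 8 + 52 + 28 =35*a^2 + 114*a + 72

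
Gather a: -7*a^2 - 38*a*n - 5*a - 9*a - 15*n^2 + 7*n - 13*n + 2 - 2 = -7*a^2 + a*(-38*n - 14) - 15*n^2 - 6*n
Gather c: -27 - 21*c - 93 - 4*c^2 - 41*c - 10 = -4*c^2 - 62*c - 130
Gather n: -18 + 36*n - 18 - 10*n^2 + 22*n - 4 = -10*n^2 + 58*n - 40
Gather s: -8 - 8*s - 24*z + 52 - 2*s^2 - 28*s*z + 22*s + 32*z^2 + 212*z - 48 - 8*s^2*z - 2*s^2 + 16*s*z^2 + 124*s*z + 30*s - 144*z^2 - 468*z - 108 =s^2*(-8*z - 4) + s*(16*z^2 + 96*z + 44) - 112*z^2 - 280*z - 112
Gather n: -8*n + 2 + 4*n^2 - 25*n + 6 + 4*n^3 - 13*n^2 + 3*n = 4*n^3 - 9*n^2 - 30*n + 8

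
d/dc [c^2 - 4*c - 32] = 2*c - 4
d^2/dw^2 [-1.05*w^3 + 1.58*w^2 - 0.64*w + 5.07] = 3.16 - 6.3*w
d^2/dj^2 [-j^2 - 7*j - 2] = -2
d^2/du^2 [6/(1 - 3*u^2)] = 36*(-9*u^2 - 1)/(3*u^2 - 1)^3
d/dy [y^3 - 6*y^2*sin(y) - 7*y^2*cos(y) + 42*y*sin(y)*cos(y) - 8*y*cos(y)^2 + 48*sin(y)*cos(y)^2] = 7*y^2*sin(y) - 6*y^2*cos(y) + 3*y^2 - 12*y*sin(y) + 8*y*sin(2*y) - 14*y*cos(y) + 42*y*cos(2*y) + 21*sin(2*y) + 12*cos(y) - 4*cos(2*y) + 36*cos(3*y) - 4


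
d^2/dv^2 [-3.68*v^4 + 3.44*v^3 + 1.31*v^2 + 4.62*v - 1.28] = -44.16*v^2 + 20.64*v + 2.62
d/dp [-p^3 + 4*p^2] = p*(8 - 3*p)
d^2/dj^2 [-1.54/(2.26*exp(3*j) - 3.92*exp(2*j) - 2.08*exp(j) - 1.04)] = (1.54*(-13.56*exp(2*j) + 15.68*exp(j) + 4.16)*(-6.78*exp(2*j) + 7.84*exp(j) + 2.08)*exp(j) + (31.3236*exp(2*j) - 24.1472*exp(j) - 3.2032)*(-2.26*exp(3*j) + 3.92*exp(2*j) + 2.08*exp(j) + 1.04))*exp(j)/(-2.26*exp(3*j) + 3.92*exp(2*j) + 2.08*exp(j) + 1.04)^3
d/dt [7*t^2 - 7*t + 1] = 14*t - 7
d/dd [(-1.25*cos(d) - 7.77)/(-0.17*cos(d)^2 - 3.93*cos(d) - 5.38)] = (0.2125*cos(d)^2 + 2.6418*cos(d) + 23.8111)*sin(d)/(0.0289*cos(d)^4 + 1.3362*cos(d)^3 + 17.2741*cos(d)^2 + 42.2868*cos(d) + 28.9444)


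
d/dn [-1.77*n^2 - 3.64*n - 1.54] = -3.54*n - 3.64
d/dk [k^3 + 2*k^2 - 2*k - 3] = 3*k^2 + 4*k - 2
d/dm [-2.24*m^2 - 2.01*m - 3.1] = -4.48*m - 2.01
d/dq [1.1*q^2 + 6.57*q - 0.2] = 2.2*q + 6.57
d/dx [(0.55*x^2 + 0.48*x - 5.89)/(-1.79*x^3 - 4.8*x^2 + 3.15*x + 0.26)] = (0.9845*x^4 + 1.7184*x^3 - 27.5928*x^2 - 56.258*x + 18.6783)/(3.2041*x^6 + 17.184*x^5 + 11.763*x^4 - 31.1708*x^3 + 7.4265*x^2 + 1.638*x + 0.0676)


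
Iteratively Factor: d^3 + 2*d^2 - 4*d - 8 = (d - 2)*(d^2 + 4*d + 4) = (d - 2)*(d + 2)*(d + 2)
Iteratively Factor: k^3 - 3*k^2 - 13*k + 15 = (k - 5)*(k^2 + 2*k - 3) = (k - 5)*(k - 1)*(k + 3)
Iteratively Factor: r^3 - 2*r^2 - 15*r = (r + 3)*(r^2 - 5*r) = (r - 5)*(r + 3)*(r)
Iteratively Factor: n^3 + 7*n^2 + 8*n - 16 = (n + 4)*(n^2 + 3*n - 4) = (n - 1)*(n + 4)*(n + 4)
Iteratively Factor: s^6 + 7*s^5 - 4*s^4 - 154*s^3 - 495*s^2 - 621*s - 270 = (s + 3)*(s^5 + 4*s^4 - 16*s^3 - 106*s^2 - 177*s - 90) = (s - 5)*(s + 3)*(s^4 + 9*s^3 + 29*s^2 + 39*s + 18) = (s - 5)*(s + 2)*(s + 3)*(s^3 + 7*s^2 + 15*s + 9) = (s - 5)*(s + 1)*(s + 2)*(s + 3)*(s^2 + 6*s + 9) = (s - 5)*(s + 1)*(s + 2)*(s + 3)^2*(s + 3)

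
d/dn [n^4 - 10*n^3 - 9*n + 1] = 4*n^3 - 30*n^2 - 9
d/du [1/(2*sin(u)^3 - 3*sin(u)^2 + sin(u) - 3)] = (-6*sin(u)^2 + 6*sin(u) - 1)*cos(u)/(2*sin(u)^3 - 3*sin(u)^2 + sin(u) - 3)^2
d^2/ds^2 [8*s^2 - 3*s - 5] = 16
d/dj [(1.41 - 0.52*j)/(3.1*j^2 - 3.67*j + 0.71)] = (1.612*j^2 - 8.742*j + 4.8055)/(9.61*j^4 - 22.754*j^3 + 17.8709*j^2 - 5.2114*j + 0.5041)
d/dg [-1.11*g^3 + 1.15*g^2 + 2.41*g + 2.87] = -3.33*g^2 + 2.3*g + 2.41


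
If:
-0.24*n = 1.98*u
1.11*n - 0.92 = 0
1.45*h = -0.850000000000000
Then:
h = -0.59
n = 0.83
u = -0.10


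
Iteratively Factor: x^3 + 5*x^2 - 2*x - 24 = (x - 2)*(x^2 + 7*x + 12) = (x - 2)*(x + 4)*(x + 3)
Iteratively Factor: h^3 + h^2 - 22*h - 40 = (h - 5)*(h^2 + 6*h + 8) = (h - 5)*(h + 2)*(h + 4)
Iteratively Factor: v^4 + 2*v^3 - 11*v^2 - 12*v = (v + 4)*(v^3 - 2*v^2 - 3*v) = v*(v + 4)*(v^2 - 2*v - 3) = v*(v + 1)*(v + 4)*(v - 3)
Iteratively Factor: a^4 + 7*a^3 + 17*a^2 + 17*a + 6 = (a + 2)*(a^3 + 5*a^2 + 7*a + 3) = (a + 1)*(a + 2)*(a^2 + 4*a + 3) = (a + 1)*(a + 2)*(a + 3)*(a + 1)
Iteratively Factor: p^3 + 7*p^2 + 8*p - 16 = (p + 4)*(p^2 + 3*p - 4) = (p - 1)*(p + 4)*(p + 4)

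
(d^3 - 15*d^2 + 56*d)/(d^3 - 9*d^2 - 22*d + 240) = d*(d - 7)/(d^2 - d - 30)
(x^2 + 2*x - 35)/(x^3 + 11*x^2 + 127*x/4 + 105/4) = 4*(x - 5)/(4*x^2 + 16*x + 15)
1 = 1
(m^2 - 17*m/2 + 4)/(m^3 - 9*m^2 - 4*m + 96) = (m - 1/2)/(m^2 - m - 12)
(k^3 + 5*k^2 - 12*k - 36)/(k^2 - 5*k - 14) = (k^2 + 3*k - 18)/(k - 7)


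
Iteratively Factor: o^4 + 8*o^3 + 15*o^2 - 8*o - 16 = (o - 1)*(o^3 + 9*o^2 + 24*o + 16) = (o - 1)*(o + 1)*(o^2 + 8*o + 16) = (o - 1)*(o + 1)*(o + 4)*(o + 4)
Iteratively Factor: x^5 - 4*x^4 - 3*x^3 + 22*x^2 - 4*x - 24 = (x - 2)*(x^4 - 2*x^3 - 7*x^2 + 8*x + 12) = (x - 3)*(x - 2)*(x^3 + x^2 - 4*x - 4) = (x - 3)*(x - 2)^2*(x^2 + 3*x + 2) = (x - 3)*(x - 2)^2*(x + 1)*(x + 2)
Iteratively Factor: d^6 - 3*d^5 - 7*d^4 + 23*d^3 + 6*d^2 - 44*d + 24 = (d + 2)*(d^5 - 5*d^4 + 3*d^3 + 17*d^2 - 28*d + 12) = (d - 1)*(d + 2)*(d^4 - 4*d^3 - d^2 + 16*d - 12) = (d - 1)*(d + 2)^2*(d^3 - 6*d^2 + 11*d - 6) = (d - 3)*(d - 1)*(d + 2)^2*(d^2 - 3*d + 2) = (d - 3)*(d - 1)^2*(d + 2)^2*(d - 2)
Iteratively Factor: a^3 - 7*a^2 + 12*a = (a - 3)*(a^2 - 4*a) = a*(a - 3)*(a - 4)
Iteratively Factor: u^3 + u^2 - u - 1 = (u - 1)*(u^2 + 2*u + 1) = (u - 1)*(u + 1)*(u + 1)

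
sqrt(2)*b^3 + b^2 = b^2*(sqrt(2)*b + 1)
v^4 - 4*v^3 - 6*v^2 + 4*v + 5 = (v - 5)*(v - 1)*(v + 1)^2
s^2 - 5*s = s*(s - 5)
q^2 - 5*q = q*(q - 5)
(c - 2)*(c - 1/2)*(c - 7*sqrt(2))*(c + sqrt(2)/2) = c^4 - 13*sqrt(2)*c^3/2 - 5*c^3/2 - 6*c^2 + 65*sqrt(2)*c^2/4 - 13*sqrt(2)*c/2 + 35*c/2 - 7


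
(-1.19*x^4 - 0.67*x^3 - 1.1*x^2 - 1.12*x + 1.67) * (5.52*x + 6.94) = -6.5688*x^5 - 11.957*x^4 - 10.7218*x^3 - 13.8164*x^2 + 1.4456*x + 11.5898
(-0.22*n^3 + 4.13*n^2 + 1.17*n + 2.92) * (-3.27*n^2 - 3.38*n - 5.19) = 0.7194*n^5 - 12.7615*n^4 - 16.6435*n^3 - 34.9377*n^2 - 15.9419*n - 15.1548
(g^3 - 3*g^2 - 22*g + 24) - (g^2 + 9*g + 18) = g^3 - 4*g^2 - 31*g + 6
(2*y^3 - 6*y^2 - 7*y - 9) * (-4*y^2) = -8*y^5 + 24*y^4 + 28*y^3 + 36*y^2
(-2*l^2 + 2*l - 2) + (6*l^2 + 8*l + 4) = 4*l^2 + 10*l + 2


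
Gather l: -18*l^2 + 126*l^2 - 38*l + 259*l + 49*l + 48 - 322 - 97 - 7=108*l^2 + 270*l - 378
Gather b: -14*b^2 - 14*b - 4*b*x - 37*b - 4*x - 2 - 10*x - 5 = -14*b^2 + b*(-4*x - 51) - 14*x - 7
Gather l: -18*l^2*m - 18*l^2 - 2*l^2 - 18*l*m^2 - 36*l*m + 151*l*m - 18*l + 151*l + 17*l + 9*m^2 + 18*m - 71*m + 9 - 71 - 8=l^2*(-18*m - 20) + l*(-18*m^2 + 115*m + 150) + 9*m^2 - 53*m - 70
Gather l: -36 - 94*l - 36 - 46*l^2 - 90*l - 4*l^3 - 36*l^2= -4*l^3 - 82*l^2 - 184*l - 72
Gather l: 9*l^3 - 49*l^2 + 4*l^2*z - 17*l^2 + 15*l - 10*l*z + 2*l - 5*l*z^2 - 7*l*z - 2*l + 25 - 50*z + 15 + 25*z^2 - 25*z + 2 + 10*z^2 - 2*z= 9*l^3 + l^2*(4*z - 66) + l*(-5*z^2 - 17*z + 15) + 35*z^2 - 77*z + 42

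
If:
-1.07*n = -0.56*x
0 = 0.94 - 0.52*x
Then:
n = 0.95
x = 1.81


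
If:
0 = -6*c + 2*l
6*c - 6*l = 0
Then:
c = 0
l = 0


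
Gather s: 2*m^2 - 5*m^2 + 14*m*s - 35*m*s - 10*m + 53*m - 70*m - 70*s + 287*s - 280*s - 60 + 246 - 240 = -3*m^2 - 27*m + s*(-21*m - 63) - 54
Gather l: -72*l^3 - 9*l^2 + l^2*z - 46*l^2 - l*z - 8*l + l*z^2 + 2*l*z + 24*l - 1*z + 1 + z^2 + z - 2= -72*l^3 + l^2*(z - 55) + l*(z^2 + z + 16) + z^2 - 1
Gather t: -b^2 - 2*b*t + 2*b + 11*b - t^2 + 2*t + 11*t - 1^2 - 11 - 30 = -b^2 + 13*b - t^2 + t*(13 - 2*b) - 42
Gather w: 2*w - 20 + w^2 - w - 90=w^2 + w - 110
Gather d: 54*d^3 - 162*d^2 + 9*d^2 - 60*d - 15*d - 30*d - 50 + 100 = 54*d^3 - 153*d^2 - 105*d + 50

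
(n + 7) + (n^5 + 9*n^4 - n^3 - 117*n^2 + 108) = n^5 + 9*n^4 - n^3 - 117*n^2 + n + 115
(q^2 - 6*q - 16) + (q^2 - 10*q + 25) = 2*q^2 - 16*q + 9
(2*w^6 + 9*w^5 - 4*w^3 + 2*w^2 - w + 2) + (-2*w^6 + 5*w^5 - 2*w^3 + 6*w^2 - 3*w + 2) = 14*w^5 - 6*w^3 + 8*w^2 - 4*w + 4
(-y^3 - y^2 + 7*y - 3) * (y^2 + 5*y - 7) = -y^5 - 6*y^4 + 9*y^3 + 39*y^2 - 64*y + 21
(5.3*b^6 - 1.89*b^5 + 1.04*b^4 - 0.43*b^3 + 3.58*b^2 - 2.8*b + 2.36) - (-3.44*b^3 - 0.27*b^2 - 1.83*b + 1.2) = 5.3*b^6 - 1.89*b^5 + 1.04*b^4 + 3.01*b^3 + 3.85*b^2 - 0.97*b + 1.16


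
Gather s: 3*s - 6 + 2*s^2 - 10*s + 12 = 2*s^2 - 7*s + 6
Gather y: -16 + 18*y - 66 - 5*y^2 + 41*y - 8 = -5*y^2 + 59*y - 90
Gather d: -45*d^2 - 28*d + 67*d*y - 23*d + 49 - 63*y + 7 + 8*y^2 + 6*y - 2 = -45*d^2 + d*(67*y - 51) + 8*y^2 - 57*y + 54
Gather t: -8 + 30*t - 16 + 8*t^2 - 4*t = 8*t^2 + 26*t - 24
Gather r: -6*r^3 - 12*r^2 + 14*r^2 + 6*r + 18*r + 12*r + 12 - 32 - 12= -6*r^3 + 2*r^2 + 36*r - 32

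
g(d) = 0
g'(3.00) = 0.00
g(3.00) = 0.00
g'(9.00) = 0.00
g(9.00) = 0.00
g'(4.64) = 0.00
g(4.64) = 0.00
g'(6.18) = 0.00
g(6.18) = 0.00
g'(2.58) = 0.00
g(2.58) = 0.00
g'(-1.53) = 0.00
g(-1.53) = 0.00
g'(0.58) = 0.00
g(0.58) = 0.00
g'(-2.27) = 0.00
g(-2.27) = 0.00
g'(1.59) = 0.00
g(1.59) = 0.00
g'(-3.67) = 0.00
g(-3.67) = 0.00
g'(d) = 0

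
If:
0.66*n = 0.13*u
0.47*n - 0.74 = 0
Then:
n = 1.57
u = 7.99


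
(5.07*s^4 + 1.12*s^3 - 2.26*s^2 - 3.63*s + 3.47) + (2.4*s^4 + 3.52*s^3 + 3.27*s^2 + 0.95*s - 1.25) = 7.47*s^4 + 4.64*s^3 + 1.01*s^2 - 2.68*s + 2.22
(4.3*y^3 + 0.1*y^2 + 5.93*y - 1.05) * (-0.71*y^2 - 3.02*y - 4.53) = -3.053*y^5 - 13.057*y^4 - 23.9913*y^3 - 17.6161*y^2 - 23.6919*y + 4.7565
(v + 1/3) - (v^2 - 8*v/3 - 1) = -v^2 + 11*v/3 + 4/3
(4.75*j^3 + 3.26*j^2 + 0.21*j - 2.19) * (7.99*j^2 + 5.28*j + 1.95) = 37.9525*j^5 + 51.1274*j^4 + 28.1532*j^3 - 10.0323*j^2 - 11.1537*j - 4.2705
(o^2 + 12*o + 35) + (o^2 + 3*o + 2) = 2*o^2 + 15*o + 37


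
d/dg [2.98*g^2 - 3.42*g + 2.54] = 5.96*g - 3.42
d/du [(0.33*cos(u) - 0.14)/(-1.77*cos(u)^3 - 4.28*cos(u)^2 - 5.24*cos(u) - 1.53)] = (-1.1682*cos(u)^3 - 0.669*cos(u)^2 + 1.1984*cos(u) + 1.2385)*sin(u)/(3.1329*cos(u)^6 + 15.1512*cos(u)^5 + 36.868*cos(u)^4 + 50.2706*cos(u)^3 + 40.5544*cos(u)^2 + 16.0344*cos(u) + 2.3409)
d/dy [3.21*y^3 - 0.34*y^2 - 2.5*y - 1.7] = 9.63*y^2 - 0.68*y - 2.5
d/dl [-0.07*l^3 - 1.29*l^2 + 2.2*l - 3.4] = -0.21*l^2 - 2.58*l + 2.2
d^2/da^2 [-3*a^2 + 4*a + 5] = -6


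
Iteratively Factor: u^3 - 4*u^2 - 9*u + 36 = (u - 4)*(u^2 - 9) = (u - 4)*(u - 3)*(u + 3)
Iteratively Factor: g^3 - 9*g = (g + 3)*(g^2 - 3*g) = (g - 3)*(g + 3)*(g)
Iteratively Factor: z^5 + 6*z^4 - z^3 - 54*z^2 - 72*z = (z)*(z^4 + 6*z^3 - z^2 - 54*z - 72) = z*(z + 2)*(z^3 + 4*z^2 - 9*z - 36) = z*(z - 3)*(z + 2)*(z^2 + 7*z + 12) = z*(z - 3)*(z + 2)*(z + 3)*(z + 4)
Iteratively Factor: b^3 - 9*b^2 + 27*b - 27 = (b - 3)*(b^2 - 6*b + 9) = (b - 3)^2*(b - 3)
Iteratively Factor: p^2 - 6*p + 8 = (p - 4)*(p - 2)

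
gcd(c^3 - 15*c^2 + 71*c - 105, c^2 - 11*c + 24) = c - 3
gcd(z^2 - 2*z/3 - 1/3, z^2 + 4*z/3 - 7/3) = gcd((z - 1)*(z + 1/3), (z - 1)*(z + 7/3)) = z - 1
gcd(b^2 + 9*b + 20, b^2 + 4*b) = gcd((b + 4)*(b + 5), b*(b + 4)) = b + 4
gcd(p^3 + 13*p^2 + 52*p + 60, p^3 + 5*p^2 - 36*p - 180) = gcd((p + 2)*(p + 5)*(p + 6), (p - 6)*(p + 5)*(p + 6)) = p^2 + 11*p + 30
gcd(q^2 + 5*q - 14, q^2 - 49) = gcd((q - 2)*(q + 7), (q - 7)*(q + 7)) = q + 7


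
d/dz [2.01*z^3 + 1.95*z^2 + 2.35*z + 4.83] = 6.03*z^2 + 3.9*z + 2.35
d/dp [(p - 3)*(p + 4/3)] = 2*p - 5/3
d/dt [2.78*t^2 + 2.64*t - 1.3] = 5.56*t + 2.64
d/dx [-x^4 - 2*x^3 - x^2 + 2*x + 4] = -4*x^3 - 6*x^2 - 2*x + 2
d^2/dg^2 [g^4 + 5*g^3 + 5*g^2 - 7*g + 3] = 12*g^2 + 30*g + 10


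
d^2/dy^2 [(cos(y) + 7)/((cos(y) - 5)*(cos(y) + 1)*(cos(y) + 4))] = (-134*(1 - cos(y)^2)^2 + 84*sin(y)^6 - 4*cos(y)^7 + 21*cos(y)^6 - 78*cos(y)^5 - 1218*cos(y)^3 - 3325*cos(y)^2 + 3380*cos(y) + 5384)/((cos(y) - 5)^3*(cos(y) + 1)^3*(cos(y) + 4)^3)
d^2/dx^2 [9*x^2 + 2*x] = 18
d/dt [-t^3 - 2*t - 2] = -3*t^2 - 2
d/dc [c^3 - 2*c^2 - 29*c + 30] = 3*c^2 - 4*c - 29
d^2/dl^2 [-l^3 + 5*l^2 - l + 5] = 10 - 6*l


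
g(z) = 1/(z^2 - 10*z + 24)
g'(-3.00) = 0.00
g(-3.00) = 0.02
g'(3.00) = 0.44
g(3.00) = 0.33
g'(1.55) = 0.06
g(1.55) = 0.09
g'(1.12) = 0.04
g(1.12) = 0.07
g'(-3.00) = 0.00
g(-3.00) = 0.02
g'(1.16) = 0.04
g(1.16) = 0.07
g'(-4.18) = 0.00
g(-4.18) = 0.01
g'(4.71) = 0.69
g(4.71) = -1.09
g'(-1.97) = 0.01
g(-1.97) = 0.02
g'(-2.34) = 0.01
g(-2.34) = 0.02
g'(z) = (10 - 2*z)/(z^2 - 10*z + 24)^2 = 2*(5 - z)/(z^2 - 10*z + 24)^2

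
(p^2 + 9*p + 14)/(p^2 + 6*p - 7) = (p + 2)/(p - 1)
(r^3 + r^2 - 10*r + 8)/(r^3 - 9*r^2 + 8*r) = (r^2 + 2*r - 8)/(r*(r - 8))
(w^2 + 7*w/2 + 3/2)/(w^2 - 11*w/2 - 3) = (w + 3)/(w - 6)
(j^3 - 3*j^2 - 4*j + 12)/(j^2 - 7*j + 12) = (j^2 - 4)/(j - 4)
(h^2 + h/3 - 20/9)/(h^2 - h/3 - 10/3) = (h - 4/3)/(h - 2)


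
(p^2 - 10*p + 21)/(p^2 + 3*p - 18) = (p - 7)/(p + 6)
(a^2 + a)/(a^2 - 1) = a/(a - 1)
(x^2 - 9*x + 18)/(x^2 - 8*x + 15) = (x - 6)/(x - 5)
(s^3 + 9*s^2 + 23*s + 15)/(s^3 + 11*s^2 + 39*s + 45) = (s + 1)/(s + 3)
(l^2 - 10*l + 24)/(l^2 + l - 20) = (l - 6)/(l + 5)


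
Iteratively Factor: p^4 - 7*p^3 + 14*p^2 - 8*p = (p - 1)*(p^3 - 6*p^2 + 8*p) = p*(p - 1)*(p^2 - 6*p + 8) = p*(p - 4)*(p - 1)*(p - 2)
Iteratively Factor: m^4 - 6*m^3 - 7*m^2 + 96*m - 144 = (m - 4)*(m^3 - 2*m^2 - 15*m + 36) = (m - 4)*(m - 3)*(m^2 + m - 12) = (m - 4)*(m - 3)*(m + 4)*(m - 3)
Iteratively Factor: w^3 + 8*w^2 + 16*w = (w)*(w^2 + 8*w + 16) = w*(w + 4)*(w + 4)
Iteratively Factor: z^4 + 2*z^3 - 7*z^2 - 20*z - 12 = (z - 3)*(z^3 + 5*z^2 + 8*z + 4) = (z - 3)*(z + 1)*(z^2 + 4*z + 4) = (z - 3)*(z + 1)*(z + 2)*(z + 2)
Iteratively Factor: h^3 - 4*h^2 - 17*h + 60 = (h - 3)*(h^2 - h - 20) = (h - 5)*(h - 3)*(h + 4)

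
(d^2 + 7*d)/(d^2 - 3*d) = (d + 7)/(d - 3)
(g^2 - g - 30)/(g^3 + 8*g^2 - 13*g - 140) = (g - 6)/(g^2 + 3*g - 28)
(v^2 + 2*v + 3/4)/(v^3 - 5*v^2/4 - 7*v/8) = 2*(2*v + 3)/(v*(4*v - 7))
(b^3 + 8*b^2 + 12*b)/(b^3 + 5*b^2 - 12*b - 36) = b/(b - 3)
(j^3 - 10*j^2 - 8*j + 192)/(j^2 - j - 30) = (j^2 - 4*j - 32)/(j + 5)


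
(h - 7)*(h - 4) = h^2 - 11*h + 28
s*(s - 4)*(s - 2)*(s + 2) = s^4 - 4*s^3 - 4*s^2 + 16*s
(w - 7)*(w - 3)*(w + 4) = w^3 - 6*w^2 - 19*w + 84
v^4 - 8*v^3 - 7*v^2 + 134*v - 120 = (v - 6)*(v - 5)*(v - 1)*(v + 4)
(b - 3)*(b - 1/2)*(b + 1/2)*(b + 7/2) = b^4 + b^3/2 - 43*b^2/4 - b/8 + 21/8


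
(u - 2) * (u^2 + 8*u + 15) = u^3 + 6*u^2 - u - 30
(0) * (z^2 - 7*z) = 0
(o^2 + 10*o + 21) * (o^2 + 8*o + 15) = o^4 + 18*o^3 + 116*o^2 + 318*o + 315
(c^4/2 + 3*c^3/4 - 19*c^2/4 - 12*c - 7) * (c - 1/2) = c^5/2 + c^4/2 - 41*c^3/8 - 77*c^2/8 - c + 7/2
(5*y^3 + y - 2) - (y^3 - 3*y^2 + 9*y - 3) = 4*y^3 + 3*y^2 - 8*y + 1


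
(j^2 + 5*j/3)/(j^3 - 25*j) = (j + 5/3)/(j^2 - 25)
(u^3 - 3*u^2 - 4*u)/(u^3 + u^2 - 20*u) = (u + 1)/(u + 5)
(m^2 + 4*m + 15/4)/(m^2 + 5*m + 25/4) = (2*m + 3)/(2*m + 5)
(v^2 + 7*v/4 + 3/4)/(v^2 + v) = (v + 3/4)/v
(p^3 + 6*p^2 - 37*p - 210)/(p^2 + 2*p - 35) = (p^2 - p - 30)/(p - 5)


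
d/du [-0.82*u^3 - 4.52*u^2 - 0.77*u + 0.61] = -2.46*u^2 - 9.04*u - 0.77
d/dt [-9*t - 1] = -9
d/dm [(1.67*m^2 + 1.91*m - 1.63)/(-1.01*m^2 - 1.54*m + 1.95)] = (-0.6427*m^2 + 3.2204*m + 1.2143)/(1.0201*m^4 + 3.1108*m^3 - 1.5674*m^2 - 6.006*m + 3.8025)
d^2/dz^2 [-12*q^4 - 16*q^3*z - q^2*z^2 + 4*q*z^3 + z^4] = -2*q^2 + 24*q*z + 12*z^2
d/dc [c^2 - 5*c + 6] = 2*c - 5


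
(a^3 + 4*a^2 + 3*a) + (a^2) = a^3 + 5*a^2 + 3*a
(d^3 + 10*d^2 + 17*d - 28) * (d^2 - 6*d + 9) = d^5 + 4*d^4 - 34*d^3 - 40*d^2 + 321*d - 252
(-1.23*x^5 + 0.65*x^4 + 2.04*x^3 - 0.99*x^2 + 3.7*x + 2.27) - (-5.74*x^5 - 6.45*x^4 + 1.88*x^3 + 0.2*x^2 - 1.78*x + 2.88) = 4.51*x^5 + 7.1*x^4 + 0.16*x^3 - 1.19*x^2 + 5.48*x - 0.61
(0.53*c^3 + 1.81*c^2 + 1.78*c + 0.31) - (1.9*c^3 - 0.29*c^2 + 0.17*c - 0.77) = -1.37*c^3 + 2.1*c^2 + 1.61*c + 1.08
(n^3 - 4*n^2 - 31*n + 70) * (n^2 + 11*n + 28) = n^5 + 7*n^4 - 47*n^3 - 383*n^2 - 98*n + 1960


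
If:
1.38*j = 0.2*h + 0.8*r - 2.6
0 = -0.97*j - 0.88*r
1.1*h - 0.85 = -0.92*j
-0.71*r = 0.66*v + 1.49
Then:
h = 1.61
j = -1.01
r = 1.11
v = -3.45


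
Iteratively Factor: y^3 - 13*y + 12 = (y - 1)*(y^2 + y - 12) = (y - 1)*(y + 4)*(y - 3)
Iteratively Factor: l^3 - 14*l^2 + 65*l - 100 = (l - 5)*(l^2 - 9*l + 20) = (l - 5)^2*(l - 4)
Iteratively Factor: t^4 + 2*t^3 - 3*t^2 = (t)*(t^3 + 2*t^2 - 3*t) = t*(t - 1)*(t^2 + 3*t) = t*(t - 1)*(t + 3)*(t)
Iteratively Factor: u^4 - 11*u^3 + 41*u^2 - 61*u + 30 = (u - 3)*(u^3 - 8*u^2 + 17*u - 10) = (u - 3)*(u - 2)*(u^2 - 6*u + 5) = (u - 3)*(u - 2)*(u - 1)*(u - 5)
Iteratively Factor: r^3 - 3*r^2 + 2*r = (r - 2)*(r^2 - r) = (r - 2)*(r - 1)*(r)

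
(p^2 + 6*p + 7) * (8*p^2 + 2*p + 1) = 8*p^4 + 50*p^3 + 69*p^2 + 20*p + 7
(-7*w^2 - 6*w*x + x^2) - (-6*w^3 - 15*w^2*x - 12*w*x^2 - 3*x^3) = 6*w^3 + 15*w^2*x - 7*w^2 + 12*w*x^2 - 6*w*x + 3*x^3 + x^2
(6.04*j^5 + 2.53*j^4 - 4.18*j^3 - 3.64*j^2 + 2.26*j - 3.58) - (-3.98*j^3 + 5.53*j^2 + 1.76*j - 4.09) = 6.04*j^5 + 2.53*j^4 - 0.2*j^3 - 9.17*j^2 + 0.5*j + 0.51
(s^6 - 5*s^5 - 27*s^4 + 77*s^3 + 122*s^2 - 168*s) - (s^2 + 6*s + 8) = s^6 - 5*s^5 - 27*s^4 + 77*s^3 + 121*s^2 - 174*s - 8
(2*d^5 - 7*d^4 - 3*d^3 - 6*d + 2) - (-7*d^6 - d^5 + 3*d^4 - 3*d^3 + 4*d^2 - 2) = 7*d^6 + 3*d^5 - 10*d^4 - 4*d^2 - 6*d + 4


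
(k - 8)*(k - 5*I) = k^2 - 8*k - 5*I*k + 40*I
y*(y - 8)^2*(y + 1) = y^4 - 15*y^3 + 48*y^2 + 64*y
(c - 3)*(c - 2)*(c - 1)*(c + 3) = c^4 - 3*c^3 - 7*c^2 + 27*c - 18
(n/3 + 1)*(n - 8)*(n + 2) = n^3/3 - n^2 - 34*n/3 - 16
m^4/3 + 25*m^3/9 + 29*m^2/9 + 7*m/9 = m*(m/3 + 1/3)*(m + 1/3)*(m + 7)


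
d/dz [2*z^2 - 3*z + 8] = 4*z - 3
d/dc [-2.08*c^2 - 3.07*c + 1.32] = -4.16*c - 3.07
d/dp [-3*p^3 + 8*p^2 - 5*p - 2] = -9*p^2 + 16*p - 5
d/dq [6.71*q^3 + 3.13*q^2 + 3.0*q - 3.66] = 20.13*q^2 + 6.26*q + 3.0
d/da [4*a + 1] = 4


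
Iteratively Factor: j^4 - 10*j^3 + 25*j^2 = (j)*(j^3 - 10*j^2 + 25*j) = j*(j - 5)*(j^2 - 5*j) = j*(j - 5)^2*(j)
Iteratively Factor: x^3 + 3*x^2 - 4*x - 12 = (x + 2)*(x^2 + x - 6) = (x + 2)*(x + 3)*(x - 2)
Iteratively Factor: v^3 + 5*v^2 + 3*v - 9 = (v - 1)*(v^2 + 6*v + 9) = (v - 1)*(v + 3)*(v + 3)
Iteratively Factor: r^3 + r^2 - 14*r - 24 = (r - 4)*(r^2 + 5*r + 6) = (r - 4)*(r + 3)*(r + 2)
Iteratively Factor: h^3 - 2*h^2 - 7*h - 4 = (h + 1)*(h^2 - 3*h - 4) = (h + 1)^2*(h - 4)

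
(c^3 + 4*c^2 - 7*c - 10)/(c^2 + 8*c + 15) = (c^2 - c - 2)/(c + 3)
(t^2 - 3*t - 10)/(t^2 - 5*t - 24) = (-t^2 + 3*t + 10)/(-t^2 + 5*t + 24)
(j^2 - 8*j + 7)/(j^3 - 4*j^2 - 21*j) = (j - 1)/(j*(j + 3))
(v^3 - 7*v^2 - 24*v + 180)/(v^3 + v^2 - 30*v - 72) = (v^2 - v - 30)/(v^2 + 7*v + 12)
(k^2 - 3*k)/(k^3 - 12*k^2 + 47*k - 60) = k/(k^2 - 9*k + 20)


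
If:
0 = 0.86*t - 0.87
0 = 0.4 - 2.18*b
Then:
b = 0.18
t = 1.01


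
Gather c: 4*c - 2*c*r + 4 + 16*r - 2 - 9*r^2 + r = c*(4 - 2*r) - 9*r^2 + 17*r + 2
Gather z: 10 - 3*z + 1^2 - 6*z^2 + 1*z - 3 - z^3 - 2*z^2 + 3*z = -z^3 - 8*z^2 + z + 8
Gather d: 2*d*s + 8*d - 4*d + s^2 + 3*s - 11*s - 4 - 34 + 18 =d*(2*s + 4) + s^2 - 8*s - 20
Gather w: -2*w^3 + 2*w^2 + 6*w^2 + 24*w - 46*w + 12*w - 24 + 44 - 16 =-2*w^3 + 8*w^2 - 10*w + 4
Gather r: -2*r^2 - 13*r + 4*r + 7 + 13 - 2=-2*r^2 - 9*r + 18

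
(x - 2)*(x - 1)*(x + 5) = x^3 + 2*x^2 - 13*x + 10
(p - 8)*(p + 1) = p^2 - 7*p - 8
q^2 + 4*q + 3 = (q + 1)*(q + 3)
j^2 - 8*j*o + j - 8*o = (j + 1)*(j - 8*o)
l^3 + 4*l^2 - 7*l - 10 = (l - 2)*(l + 1)*(l + 5)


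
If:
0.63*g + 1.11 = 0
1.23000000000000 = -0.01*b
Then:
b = -123.00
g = -1.76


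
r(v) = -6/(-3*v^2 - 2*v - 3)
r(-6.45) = 0.05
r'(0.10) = -1.50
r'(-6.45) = 0.02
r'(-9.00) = 0.01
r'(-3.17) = 0.14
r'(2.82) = -0.11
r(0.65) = 1.08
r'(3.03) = -0.09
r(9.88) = 0.02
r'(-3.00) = 0.17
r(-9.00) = 0.03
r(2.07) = 0.30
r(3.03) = 0.16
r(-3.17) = 0.22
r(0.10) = 1.86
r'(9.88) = -0.00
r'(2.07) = -0.22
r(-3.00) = 0.25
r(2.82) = 0.18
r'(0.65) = -1.14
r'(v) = -6*(6*v + 2)/(-3*v^2 - 2*v - 3)^2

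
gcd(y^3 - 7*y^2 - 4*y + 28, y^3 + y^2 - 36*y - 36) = 1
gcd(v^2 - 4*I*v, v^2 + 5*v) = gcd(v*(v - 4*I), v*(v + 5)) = v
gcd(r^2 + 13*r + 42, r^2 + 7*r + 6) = r + 6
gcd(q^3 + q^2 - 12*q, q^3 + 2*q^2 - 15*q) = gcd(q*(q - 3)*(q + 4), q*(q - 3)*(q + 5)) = q^2 - 3*q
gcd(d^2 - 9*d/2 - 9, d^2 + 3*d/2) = d + 3/2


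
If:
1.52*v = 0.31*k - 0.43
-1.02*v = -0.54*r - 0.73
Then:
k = 4.90322580645161*v + 1.38709677419355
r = 1.88888888888889*v - 1.35185185185185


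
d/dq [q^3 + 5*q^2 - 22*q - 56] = 3*q^2 + 10*q - 22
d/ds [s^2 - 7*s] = 2*s - 7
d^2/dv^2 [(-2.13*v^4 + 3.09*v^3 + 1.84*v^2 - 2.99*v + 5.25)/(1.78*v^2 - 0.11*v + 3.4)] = (-13.497384*v^6 + 2.50232400000002*v^5 - 77.499198*v^4 - 42.80715*v^3 - 269.41704*v^2 + 316.72758*v - 23.11467)/(5.639752*v^6 - 1.045572*v^5 + 32.382294*v^4 - 3.995651*v^3 + 61.85382*v^2 - 3.8148*v + 39.304)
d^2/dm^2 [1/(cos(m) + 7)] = (sin(m)^2 + 7*cos(m) + 1)/(cos(m) + 7)^3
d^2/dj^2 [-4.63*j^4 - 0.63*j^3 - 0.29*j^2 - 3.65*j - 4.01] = -55.56*j^2 - 3.78*j - 0.58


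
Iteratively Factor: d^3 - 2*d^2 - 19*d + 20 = (d + 4)*(d^2 - 6*d + 5) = (d - 5)*(d + 4)*(d - 1)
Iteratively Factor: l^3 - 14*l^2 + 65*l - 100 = (l - 4)*(l^2 - 10*l + 25) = (l - 5)*(l - 4)*(l - 5)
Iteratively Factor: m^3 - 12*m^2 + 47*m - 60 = (m - 3)*(m^2 - 9*m + 20) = (m - 4)*(m - 3)*(m - 5)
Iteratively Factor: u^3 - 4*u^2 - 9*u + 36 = (u - 3)*(u^2 - u - 12) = (u - 4)*(u - 3)*(u + 3)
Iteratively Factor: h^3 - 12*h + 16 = (h - 2)*(h^2 + 2*h - 8) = (h - 2)*(h + 4)*(h - 2)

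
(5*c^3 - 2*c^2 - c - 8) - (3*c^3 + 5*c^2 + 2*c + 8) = 2*c^3 - 7*c^2 - 3*c - 16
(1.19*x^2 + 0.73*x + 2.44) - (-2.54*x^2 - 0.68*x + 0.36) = 3.73*x^2 + 1.41*x + 2.08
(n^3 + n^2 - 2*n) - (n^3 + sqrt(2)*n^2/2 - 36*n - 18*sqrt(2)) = -sqrt(2)*n^2/2 + n^2 + 34*n + 18*sqrt(2)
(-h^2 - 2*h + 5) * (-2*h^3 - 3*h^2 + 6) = 2*h^5 + 7*h^4 - 4*h^3 - 21*h^2 - 12*h + 30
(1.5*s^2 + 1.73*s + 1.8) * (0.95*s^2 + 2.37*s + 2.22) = 1.425*s^4 + 5.1985*s^3 + 9.1401*s^2 + 8.1066*s + 3.996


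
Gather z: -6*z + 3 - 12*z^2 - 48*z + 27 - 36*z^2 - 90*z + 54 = -48*z^2 - 144*z + 84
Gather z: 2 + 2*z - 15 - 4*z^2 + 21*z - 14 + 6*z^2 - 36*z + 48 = 2*z^2 - 13*z + 21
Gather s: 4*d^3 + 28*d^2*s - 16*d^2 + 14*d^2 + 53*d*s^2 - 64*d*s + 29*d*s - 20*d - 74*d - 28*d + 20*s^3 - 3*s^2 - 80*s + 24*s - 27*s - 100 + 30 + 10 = 4*d^3 - 2*d^2 - 122*d + 20*s^3 + s^2*(53*d - 3) + s*(28*d^2 - 35*d - 83) - 60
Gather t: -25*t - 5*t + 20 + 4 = 24 - 30*t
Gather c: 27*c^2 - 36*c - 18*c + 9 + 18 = 27*c^2 - 54*c + 27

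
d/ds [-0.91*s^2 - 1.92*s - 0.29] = -1.82*s - 1.92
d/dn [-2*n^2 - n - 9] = -4*n - 1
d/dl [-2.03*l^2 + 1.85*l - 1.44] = 1.85 - 4.06*l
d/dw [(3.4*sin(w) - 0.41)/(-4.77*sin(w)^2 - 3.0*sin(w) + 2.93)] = (16.218*sin(w)^2 - 3.9114*sin(w) + 8.732)*cos(w)/(22.7529*sin(w)^4 + 28.62*sin(w)^3 - 18.9522*sin(w)^2 - 17.58*sin(w) + 8.5849)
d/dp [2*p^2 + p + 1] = 4*p + 1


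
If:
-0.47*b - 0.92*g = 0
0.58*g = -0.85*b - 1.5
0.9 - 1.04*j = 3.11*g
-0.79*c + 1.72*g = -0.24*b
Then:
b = -2.71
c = 2.19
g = 1.38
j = -3.27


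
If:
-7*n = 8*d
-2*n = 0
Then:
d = 0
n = 0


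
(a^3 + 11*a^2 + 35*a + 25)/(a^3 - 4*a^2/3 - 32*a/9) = 9*(a^3 + 11*a^2 + 35*a + 25)/(a*(9*a^2 - 12*a - 32))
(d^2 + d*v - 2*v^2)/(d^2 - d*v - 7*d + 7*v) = (d + 2*v)/(d - 7)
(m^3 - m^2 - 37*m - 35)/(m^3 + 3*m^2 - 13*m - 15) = (m - 7)/(m - 3)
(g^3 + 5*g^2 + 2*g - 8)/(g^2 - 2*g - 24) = (g^2 + g - 2)/(g - 6)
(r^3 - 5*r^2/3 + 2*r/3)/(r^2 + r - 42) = r*(3*r^2 - 5*r + 2)/(3*(r^2 + r - 42))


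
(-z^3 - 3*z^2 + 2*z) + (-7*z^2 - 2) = -z^3 - 10*z^2 + 2*z - 2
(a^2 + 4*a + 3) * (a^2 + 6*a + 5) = a^4 + 10*a^3 + 32*a^2 + 38*a + 15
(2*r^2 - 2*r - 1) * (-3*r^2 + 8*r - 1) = -6*r^4 + 22*r^3 - 15*r^2 - 6*r + 1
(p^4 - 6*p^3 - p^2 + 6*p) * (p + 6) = p^5 - 37*p^3 + 36*p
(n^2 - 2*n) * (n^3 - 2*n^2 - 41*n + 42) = n^5 - 4*n^4 - 37*n^3 + 124*n^2 - 84*n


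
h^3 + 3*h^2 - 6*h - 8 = (h - 2)*(h + 1)*(h + 4)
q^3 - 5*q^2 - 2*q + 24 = (q - 4)*(q - 3)*(q + 2)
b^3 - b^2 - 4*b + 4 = (b - 2)*(b - 1)*(b + 2)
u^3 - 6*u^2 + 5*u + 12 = (u - 4)*(u - 3)*(u + 1)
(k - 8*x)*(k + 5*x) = k^2 - 3*k*x - 40*x^2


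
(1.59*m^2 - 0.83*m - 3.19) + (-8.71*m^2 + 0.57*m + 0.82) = -7.12*m^2 - 0.26*m - 2.37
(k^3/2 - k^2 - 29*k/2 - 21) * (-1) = -k^3/2 + k^2 + 29*k/2 + 21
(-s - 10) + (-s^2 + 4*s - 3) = -s^2 + 3*s - 13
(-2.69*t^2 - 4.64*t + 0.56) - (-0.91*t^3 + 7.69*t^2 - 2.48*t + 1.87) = 0.91*t^3 - 10.38*t^2 - 2.16*t - 1.31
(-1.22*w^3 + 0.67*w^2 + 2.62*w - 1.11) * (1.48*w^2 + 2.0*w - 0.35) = -1.8056*w^5 - 1.4484*w^4 + 5.6446*w^3 + 3.3627*w^2 - 3.137*w + 0.3885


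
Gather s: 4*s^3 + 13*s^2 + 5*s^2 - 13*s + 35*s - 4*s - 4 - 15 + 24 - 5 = 4*s^3 + 18*s^2 + 18*s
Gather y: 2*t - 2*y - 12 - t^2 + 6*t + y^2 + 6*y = -t^2 + 8*t + y^2 + 4*y - 12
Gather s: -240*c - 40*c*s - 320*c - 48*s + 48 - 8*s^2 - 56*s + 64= -560*c - 8*s^2 + s*(-40*c - 104) + 112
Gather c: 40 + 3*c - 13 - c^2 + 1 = -c^2 + 3*c + 28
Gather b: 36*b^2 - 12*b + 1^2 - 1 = 36*b^2 - 12*b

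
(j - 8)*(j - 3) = j^2 - 11*j + 24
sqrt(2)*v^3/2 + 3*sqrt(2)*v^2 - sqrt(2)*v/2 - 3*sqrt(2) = (v - 1)*(v + 6)*(sqrt(2)*v/2 + sqrt(2)/2)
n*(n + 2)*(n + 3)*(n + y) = n^4 + n^3*y + 5*n^3 + 5*n^2*y + 6*n^2 + 6*n*y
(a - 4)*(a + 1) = a^2 - 3*a - 4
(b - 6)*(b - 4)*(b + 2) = b^3 - 8*b^2 + 4*b + 48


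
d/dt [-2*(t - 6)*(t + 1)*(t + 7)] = -6*t^2 - 8*t + 82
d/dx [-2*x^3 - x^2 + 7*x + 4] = -6*x^2 - 2*x + 7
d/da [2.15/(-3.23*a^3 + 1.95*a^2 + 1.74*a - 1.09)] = (20.8335*a^2 - 8.385*a - 3.741)/(3.23*a^3 - 1.95*a^2 - 1.74*a + 1.09)^2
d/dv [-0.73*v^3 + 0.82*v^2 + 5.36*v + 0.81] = -2.19*v^2 + 1.64*v + 5.36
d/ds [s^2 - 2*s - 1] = 2*s - 2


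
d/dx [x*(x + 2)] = 2*x + 2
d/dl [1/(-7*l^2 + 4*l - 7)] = 2*(7*l - 2)/(7*l^2 - 4*l + 7)^2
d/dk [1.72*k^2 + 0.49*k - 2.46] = 3.44*k + 0.49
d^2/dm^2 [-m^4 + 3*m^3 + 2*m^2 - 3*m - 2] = -12*m^2 + 18*m + 4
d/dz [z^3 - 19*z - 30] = 3*z^2 - 19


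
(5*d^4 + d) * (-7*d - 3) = -35*d^5 - 15*d^4 - 7*d^2 - 3*d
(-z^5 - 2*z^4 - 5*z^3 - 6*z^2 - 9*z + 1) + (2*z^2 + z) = -z^5 - 2*z^4 - 5*z^3 - 4*z^2 - 8*z + 1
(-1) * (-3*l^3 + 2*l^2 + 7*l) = 3*l^3 - 2*l^2 - 7*l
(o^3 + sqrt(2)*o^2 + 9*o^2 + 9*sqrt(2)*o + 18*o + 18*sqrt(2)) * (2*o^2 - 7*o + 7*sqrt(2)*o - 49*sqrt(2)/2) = 2*o^5 + 11*o^4 + 9*sqrt(2)*o^4 - 13*o^3 + 99*sqrt(2)*o^3/2 - 243*sqrt(2)*o^2/2 - 49*o^2 - 567*sqrt(2)*o - 189*o - 882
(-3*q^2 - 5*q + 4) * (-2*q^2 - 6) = 6*q^4 + 10*q^3 + 10*q^2 + 30*q - 24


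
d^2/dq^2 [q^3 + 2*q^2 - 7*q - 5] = 6*q + 4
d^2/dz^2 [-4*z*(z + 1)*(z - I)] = -24*z - 8 + 8*I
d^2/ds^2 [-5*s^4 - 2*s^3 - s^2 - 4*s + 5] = -60*s^2 - 12*s - 2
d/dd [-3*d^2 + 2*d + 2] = 2 - 6*d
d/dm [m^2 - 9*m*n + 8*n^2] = 2*m - 9*n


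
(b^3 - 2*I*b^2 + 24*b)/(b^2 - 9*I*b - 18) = b*(b + 4*I)/(b - 3*I)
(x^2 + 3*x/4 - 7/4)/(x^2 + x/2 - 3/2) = (4*x + 7)/(2*(2*x + 3))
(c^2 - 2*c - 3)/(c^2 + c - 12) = (c + 1)/(c + 4)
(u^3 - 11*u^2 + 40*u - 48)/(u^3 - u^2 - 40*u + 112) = (u - 3)/(u + 7)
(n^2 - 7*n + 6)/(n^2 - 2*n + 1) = (n - 6)/(n - 1)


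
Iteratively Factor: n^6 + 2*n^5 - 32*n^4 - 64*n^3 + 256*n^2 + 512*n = (n + 4)*(n^5 - 2*n^4 - 24*n^3 + 32*n^2 + 128*n) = n*(n + 4)*(n^4 - 2*n^3 - 24*n^2 + 32*n + 128) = n*(n + 4)^2*(n^3 - 6*n^2 + 32) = n*(n + 2)*(n + 4)^2*(n^2 - 8*n + 16) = n*(n - 4)*(n + 2)*(n + 4)^2*(n - 4)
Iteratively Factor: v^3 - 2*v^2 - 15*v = (v + 3)*(v^2 - 5*v) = (v - 5)*(v + 3)*(v)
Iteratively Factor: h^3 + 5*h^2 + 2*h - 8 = (h + 4)*(h^2 + h - 2) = (h - 1)*(h + 4)*(h + 2)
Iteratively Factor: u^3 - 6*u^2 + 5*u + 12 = (u - 4)*(u^2 - 2*u - 3) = (u - 4)*(u - 3)*(u + 1)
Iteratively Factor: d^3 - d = (d - 1)*(d^2 + d) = d*(d - 1)*(d + 1)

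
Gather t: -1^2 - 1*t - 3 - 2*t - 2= -3*t - 6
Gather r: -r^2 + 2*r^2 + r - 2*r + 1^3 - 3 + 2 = r^2 - r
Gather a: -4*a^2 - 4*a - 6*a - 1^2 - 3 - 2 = -4*a^2 - 10*a - 6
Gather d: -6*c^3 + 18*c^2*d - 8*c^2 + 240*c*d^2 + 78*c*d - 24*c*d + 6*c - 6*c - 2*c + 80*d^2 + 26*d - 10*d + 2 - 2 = -6*c^3 - 8*c^2 - 2*c + d^2*(240*c + 80) + d*(18*c^2 + 54*c + 16)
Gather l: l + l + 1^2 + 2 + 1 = 2*l + 4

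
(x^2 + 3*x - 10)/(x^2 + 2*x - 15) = (x - 2)/(x - 3)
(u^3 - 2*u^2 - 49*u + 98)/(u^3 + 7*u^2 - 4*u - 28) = (u - 7)/(u + 2)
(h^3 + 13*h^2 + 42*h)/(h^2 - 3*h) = (h^2 + 13*h + 42)/(h - 3)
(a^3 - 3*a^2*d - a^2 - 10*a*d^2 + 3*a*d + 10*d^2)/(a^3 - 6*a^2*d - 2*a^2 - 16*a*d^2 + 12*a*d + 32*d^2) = (a^2 - 5*a*d - a + 5*d)/(a^2 - 8*a*d - 2*a + 16*d)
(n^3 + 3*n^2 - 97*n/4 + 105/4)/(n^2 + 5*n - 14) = (n^2 - 4*n + 15/4)/(n - 2)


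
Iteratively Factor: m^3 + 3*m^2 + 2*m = (m + 1)*(m^2 + 2*m) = (m + 1)*(m + 2)*(m)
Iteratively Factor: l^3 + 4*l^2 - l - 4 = (l - 1)*(l^2 + 5*l + 4) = (l - 1)*(l + 1)*(l + 4)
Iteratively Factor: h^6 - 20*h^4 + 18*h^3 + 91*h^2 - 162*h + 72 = (h - 1)*(h^5 + h^4 - 19*h^3 - h^2 + 90*h - 72) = (h - 1)^2*(h^4 + 2*h^3 - 17*h^2 - 18*h + 72) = (h - 1)^2*(h + 3)*(h^3 - h^2 - 14*h + 24) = (h - 2)*(h - 1)^2*(h + 3)*(h^2 + h - 12) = (h - 3)*(h - 2)*(h - 1)^2*(h + 3)*(h + 4)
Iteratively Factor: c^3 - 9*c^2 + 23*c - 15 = (c - 3)*(c^2 - 6*c + 5) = (c - 3)*(c - 1)*(c - 5)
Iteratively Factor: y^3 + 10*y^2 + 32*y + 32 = (y + 4)*(y^2 + 6*y + 8) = (y + 2)*(y + 4)*(y + 4)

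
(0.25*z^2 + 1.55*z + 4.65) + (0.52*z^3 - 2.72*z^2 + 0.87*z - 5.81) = 0.52*z^3 - 2.47*z^2 + 2.42*z - 1.16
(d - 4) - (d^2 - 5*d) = -d^2 + 6*d - 4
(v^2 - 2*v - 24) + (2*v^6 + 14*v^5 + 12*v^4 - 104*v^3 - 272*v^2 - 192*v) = 2*v^6 + 14*v^5 + 12*v^4 - 104*v^3 - 271*v^2 - 194*v - 24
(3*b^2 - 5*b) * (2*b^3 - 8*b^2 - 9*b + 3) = 6*b^5 - 34*b^4 + 13*b^3 + 54*b^2 - 15*b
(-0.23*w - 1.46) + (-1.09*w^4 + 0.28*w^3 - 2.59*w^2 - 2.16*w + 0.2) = -1.09*w^4 + 0.28*w^3 - 2.59*w^2 - 2.39*w - 1.26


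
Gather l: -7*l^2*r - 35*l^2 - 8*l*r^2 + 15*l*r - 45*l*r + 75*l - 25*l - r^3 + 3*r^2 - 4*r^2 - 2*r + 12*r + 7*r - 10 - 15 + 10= l^2*(-7*r - 35) + l*(-8*r^2 - 30*r + 50) - r^3 - r^2 + 17*r - 15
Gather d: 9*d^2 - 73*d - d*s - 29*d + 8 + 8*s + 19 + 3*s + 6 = 9*d^2 + d*(-s - 102) + 11*s + 33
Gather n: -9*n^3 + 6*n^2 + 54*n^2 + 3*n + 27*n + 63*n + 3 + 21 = -9*n^3 + 60*n^2 + 93*n + 24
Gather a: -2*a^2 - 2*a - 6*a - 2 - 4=-2*a^2 - 8*a - 6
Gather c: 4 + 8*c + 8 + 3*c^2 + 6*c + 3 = 3*c^2 + 14*c + 15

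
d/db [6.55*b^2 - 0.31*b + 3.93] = 13.1*b - 0.31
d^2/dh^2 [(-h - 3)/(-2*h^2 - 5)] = 4*(8*h^2*(h + 3) - 3*(h + 1)*(2*h^2 + 5))/(2*h^2 + 5)^3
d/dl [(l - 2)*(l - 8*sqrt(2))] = 2*l - 8*sqrt(2) - 2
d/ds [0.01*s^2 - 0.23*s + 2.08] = 0.02*s - 0.23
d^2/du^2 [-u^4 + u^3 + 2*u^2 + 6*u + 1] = -12*u^2 + 6*u + 4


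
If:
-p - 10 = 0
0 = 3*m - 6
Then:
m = 2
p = -10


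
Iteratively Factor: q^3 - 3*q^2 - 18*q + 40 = (q - 2)*(q^2 - q - 20) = (q - 5)*(q - 2)*(q + 4)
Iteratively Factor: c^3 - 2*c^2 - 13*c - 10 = (c + 1)*(c^2 - 3*c - 10) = (c - 5)*(c + 1)*(c + 2)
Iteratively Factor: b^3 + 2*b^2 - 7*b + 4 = (b - 1)*(b^2 + 3*b - 4) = (b - 1)*(b + 4)*(b - 1)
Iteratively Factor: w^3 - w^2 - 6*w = (w + 2)*(w^2 - 3*w) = (w - 3)*(w + 2)*(w)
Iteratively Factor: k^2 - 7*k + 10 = (k - 5)*(k - 2)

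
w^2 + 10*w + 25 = (w + 5)^2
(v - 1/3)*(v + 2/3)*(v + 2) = v^3 + 7*v^2/3 + 4*v/9 - 4/9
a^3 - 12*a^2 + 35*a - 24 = (a - 8)*(a - 3)*(a - 1)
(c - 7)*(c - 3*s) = c^2 - 3*c*s - 7*c + 21*s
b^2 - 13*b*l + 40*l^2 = (b - 8*l)*(b - 5*l)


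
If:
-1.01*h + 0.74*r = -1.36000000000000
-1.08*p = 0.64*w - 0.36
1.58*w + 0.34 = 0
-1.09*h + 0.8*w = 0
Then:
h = -0.16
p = 0.46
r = -2.05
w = -0.22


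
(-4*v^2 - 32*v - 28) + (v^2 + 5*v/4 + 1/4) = -3*v^2 - 123*v/4 - 111/4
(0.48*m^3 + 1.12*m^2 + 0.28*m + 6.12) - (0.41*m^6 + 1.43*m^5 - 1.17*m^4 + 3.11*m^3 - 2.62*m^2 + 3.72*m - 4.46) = -0.41*m^6 - 1.43*m^5 + 1.17*m^4 - 2.63*m^3 + 3.74*m^2 - 3.44*m + 10.58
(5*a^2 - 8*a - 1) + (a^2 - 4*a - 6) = 6*a^2 - 12*a - 7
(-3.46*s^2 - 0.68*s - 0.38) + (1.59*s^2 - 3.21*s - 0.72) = -1.87*s^2 - 3.89*s - 1.1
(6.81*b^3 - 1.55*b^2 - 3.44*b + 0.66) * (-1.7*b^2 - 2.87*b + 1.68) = -11.577*b^5 - 16.9097*b^4 + 21.7373*b^3 + 6.1468*b^2 - 7.6734*b + 1.1088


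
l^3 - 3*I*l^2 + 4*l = l*(l - 4*I)*(l + I)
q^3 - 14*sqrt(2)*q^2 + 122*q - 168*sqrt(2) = (q - 7*sqrt(2))*(q - 4*sqrt(2))*(q - 3*sqrt(2))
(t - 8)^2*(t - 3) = t^3 - 19*t^2 + 112*t - 192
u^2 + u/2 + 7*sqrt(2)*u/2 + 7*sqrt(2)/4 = (u + 1/2)*(u + 7*sqrt(2)/2)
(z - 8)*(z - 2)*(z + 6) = z^3 - 4*z^2 - 44*z + 96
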